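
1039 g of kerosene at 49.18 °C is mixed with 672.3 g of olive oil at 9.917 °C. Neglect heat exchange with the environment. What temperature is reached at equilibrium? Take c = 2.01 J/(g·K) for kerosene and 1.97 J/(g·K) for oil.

T_f ≈ 33.9 °C

|Q_kerosene| = |Q_oil|:
1039×2.01×(49.18 − T) = 672.3×1.97×(T − 9.917)
2088.4(49.18 − T) = 1324.4(T − 9.917)
3412.8 T = 115841  ⇒  T ≈ 33.94 °C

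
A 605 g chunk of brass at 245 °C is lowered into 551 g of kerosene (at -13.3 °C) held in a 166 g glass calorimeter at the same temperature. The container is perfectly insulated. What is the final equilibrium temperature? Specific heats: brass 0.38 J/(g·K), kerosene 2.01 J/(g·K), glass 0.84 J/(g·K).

T_f ≈ 26.9 °C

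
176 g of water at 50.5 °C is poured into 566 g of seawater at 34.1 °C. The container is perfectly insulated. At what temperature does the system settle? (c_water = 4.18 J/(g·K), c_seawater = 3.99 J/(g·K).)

Heat gained plus heat lost sum to zero:
176×4.18×(T − 50.5) + 566×3.99×(T − 34.1) = 0
735.68(T − 50.5) + 2258.3(T − 34.1) = 0
2994 T = 114161
T = 114161 / 2994 = 38.1 °C

T_f ≈ 38.1 °C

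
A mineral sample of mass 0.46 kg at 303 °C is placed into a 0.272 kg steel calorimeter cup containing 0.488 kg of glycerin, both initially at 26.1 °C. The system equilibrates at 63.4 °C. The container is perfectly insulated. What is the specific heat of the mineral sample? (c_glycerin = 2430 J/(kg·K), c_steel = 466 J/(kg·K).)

Net heat exchanged in the isolated system is zero:
0.46·c·(63.4 − 303) + 0.488·2430·(63.4 − 26.1) + 0.272·466·(63.4 − 26.1) = 0
-110.22 c = -48960
c = -48960/-110.22 ≈ 444.2 J/(kg·K)

c ≈ 444 J/(kg·K)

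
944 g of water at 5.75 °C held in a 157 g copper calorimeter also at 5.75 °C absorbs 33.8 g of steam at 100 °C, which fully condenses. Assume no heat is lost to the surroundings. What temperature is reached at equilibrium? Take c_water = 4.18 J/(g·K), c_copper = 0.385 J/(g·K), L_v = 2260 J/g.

Net heat exchanged in the isolated system is zero:
condense steam: −33.8×2260 = −76388
  condensed water 100 °C→T: 141.28(T − 100)
  original water: 3945.9(T − 5.75)
  cup: 60.45(T − 5.75)
4147.6 T = 76388 + 14128 + 23037 = 113553
T ≈ 27.38 °C, under the boiling point, so the assumption holds.

T_f ≈ 27.4 °C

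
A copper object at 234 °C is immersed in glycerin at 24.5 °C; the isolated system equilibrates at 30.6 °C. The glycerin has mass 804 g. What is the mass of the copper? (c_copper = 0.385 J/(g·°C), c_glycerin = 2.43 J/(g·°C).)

Conservation of energy gives ΣQ = 0:
m×0.385×(30.6 − 234) + 804×2.43×(30.6 − 24.5) = 0
-78.31 m = -11918
m = -11918/-78.31 ≈ 152.2 g

m ≈ 152 g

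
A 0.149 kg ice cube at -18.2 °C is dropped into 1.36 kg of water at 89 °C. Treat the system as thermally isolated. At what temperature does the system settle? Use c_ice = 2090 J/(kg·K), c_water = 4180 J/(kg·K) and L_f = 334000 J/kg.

T_f ≈ 71.4 °C

Energy conservation, ΣQ = 0:
warm ice to 0 °C: 0.149×2090×(0 − (-18.2)) = 5667.7
  melt ice: 0.149×334000 = 49766
  warm the meltwater: 622.82 T
  water cools: 1.36×4180×(T − 89) = 5684.8(T − 89)
6307.6 T = 505947 − 55434 = 450514
T ≈ 71.42 °C — above 0 °C, consistent with complete melting.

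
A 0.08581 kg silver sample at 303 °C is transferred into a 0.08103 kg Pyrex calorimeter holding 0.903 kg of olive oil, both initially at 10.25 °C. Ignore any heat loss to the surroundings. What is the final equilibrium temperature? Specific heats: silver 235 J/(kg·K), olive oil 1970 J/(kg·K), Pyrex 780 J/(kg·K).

T_f ≈ 13.4 °C

T_f is the heat-capacity-weighted average of the initial temperatures:
T_f = (20.17·303 + 1778.9·10.25 + 63.2·10.25) / (20.17 + 1778.9 + 63.2)
    = 24992 / 1862.3 ≈ 13.42 °C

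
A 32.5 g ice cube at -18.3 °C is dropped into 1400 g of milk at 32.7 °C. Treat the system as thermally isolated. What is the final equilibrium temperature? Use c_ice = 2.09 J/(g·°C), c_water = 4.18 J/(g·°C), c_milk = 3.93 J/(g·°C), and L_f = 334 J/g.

Conservation of energy gives ΣQ = 0:
ice -18.3→0 °C: 32.5×2.09×18.3 = 1243; fusion: m_ice L_f = 32.5×334 = 10855; warm the meltwater: 135.85 T; milk cools: 1400×3.93×(T − 32.7) = 5502(T − 32.7)
5637.9 T = 179915 − 12098 = 167817
T ≈ 29.77 °C. Since T > 0 °C, the all-ice-melts assumption holds.

T_f ≈ 29.8 °C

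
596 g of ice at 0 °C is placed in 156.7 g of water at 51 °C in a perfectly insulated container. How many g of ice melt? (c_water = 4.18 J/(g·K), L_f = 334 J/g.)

m_melted ≈ 100 g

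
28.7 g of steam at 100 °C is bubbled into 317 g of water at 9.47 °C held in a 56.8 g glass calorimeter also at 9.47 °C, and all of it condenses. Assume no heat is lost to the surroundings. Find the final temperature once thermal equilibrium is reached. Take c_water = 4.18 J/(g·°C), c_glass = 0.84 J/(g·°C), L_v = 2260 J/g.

T_f ≈ 60.2 °C

Taking heat into each body as positive, Σ m c ΔT = 0:
latent heat released on condensation: 28.7·2260 = 64862; condensate cools 100→T: 28.7·4.18·(T − 100) = 119.97(T − 100); original water: 1325.1(T − 9.47); glass cup: 56.8·0.84·(T − 9.47) = 47.71(T − 9.47)
1492.7 T = 64862 + 11997 + 13000 = 89859
T ≈ 60.20 °C — below 100 °C, confirming all the steam condensed.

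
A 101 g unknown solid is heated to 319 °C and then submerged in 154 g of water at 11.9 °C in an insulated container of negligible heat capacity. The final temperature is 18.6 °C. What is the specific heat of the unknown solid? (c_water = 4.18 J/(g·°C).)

c ≈ 0.142 J/(g·°C)

Setting the total heat transfer to zero:
101×c×(18.6 − 319) + 154×4.18×(18.6 − 11.9) = 0
-30340 c = -4312.9
c = -4312.9/-30340 ≈ 0.1422 J/(g·°C)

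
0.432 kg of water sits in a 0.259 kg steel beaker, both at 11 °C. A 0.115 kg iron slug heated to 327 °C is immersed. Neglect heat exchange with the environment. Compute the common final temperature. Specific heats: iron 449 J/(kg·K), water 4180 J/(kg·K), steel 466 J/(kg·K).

Conservation of energy gives ΣQ = 0:
0.115*449*(T − 327) + 0.432*4180*(T − 11) + 0.259*466*(T − 11) = 0
51.64(T − 327) + 1805.8(T − 11) + 120.69(T − 11) = 0
(51.64 + 1805.8 + 120.69) T = 51.64*327 + 1805.8*11 + 120.69*11
T = 38076/1978.1 ≈ 19.25 °C

T_f ≈ 19.2 °C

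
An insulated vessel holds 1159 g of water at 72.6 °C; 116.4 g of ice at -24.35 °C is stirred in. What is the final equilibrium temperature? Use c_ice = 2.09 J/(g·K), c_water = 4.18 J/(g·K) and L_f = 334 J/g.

T_f ≈ 57.6 °C

Energy balance with sensible and latent terms:
warm ice to 0 °C: 116.4×2.09×(0 − (-24.35)) = 5923.8
  fusion: m_ice L_f = 116.4×334 = 38878
  meltwater 0→T: 116.4×4.18×T = 486.55 T
  water cools: 1159×4.18×(T − 72.6) = 4844.6(T − 72.6)
5331.2 T = 351719 − 44801 = 306918
T ≈ 57.57 °C — above 0 °C, consistent with complete melting.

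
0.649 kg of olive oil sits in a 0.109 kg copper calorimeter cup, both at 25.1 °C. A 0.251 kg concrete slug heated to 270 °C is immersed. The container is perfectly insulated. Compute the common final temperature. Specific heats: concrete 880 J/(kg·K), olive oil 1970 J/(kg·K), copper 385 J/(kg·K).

T_f ≈ 60.2 °C

T_f = Σ m_i c_i T_i / Σ m_i c_i:
T_f = (220.88*270 + 1278.5*25.1 + 41.97*25.1) / (220.88 + 1278.5 + 41.97)
    = 92782 / 1541.4 ≈ 60.19 °C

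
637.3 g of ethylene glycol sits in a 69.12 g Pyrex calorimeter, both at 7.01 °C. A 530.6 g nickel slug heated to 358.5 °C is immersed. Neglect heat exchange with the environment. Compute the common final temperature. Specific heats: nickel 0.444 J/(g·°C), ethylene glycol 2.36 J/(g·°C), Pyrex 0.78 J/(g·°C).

T_f ≈ 53.2 °C

Taking heat into each body as positive, Σ m c ΔT = 0:
530.6·0.444·(T − 358.5) + 637.3·2.36·(T − 7.01) + 69.12·0.78·(T − 7.01) = 0
235.59(T − 358.5) + 1504(T − 7.01) + 53.91(T − 7.01) = 0
1793.5 T = 95379
T = 95379 / 1793.5 = 53.2 °C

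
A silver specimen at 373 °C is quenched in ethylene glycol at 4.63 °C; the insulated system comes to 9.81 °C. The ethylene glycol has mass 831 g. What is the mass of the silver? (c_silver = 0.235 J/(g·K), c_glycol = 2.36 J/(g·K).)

Heat lost by the silver = heat gained by the glycol:
m·0.235·(373 − 9.81) = 831·2.36·(9.81 − 4.63)
85.35 m = 10159  ⇒  m ≈ 119 g

m ≈ 119 g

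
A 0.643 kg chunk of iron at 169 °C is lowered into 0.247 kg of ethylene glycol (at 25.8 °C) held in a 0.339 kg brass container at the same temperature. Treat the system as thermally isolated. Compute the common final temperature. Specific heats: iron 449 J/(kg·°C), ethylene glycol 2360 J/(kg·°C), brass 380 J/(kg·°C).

Conservation of energy gives ΣQ = 0:
0.643·449·(T − 169) + 0.247·2360·(T − 25.8) + 0.339·380·(T − 25.8) = 0
(288.71 + 582.92 + 128.82) T = 288.71·169 + 582.92·25.8 + 128.82·25.8
T = 67154 / 1000.4 = 67.1 °C

T_f ≈ 67.1 °C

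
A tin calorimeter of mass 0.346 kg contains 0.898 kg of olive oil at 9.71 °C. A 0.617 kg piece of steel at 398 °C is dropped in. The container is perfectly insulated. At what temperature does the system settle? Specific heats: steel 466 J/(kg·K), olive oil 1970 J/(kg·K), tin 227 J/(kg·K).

T_f ≈ 62.0 °C

Setting the total heat transfer to zero:
0.617·466·(T − 398) + 0.898·1970·(T − 9.71) + 0.346·227·(T − 9.71) = 0
(287.52 + 1769.1 + 78.54) T = 287.52·398 + 1769.1·9.71 + 78.54·9.71
T ≈ 62.00 °C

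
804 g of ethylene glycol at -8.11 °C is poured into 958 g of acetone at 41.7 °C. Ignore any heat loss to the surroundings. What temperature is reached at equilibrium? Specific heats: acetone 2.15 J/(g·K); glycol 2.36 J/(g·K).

Taking heat into each body as positive, Σ m c ΔT = 0:
958·2.15·(T − 41.7) + 804·2.36·(T − (-8.11)) = 0
2059.7(T − 41.7) + 1897.4(T − (-8.11)) = 0
(2059.7 + 1897.4) T = 2059.7·41.7 + 1897.4·(-8.11)
T ≈ 17.82 °C

T_f ≈ 17.8 °C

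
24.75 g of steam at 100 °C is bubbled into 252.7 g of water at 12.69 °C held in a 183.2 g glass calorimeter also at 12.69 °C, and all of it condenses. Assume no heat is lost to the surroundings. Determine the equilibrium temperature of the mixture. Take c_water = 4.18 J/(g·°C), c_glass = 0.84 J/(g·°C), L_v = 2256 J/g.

T_f ≈ 62.1 °C

Heat gained plus heat lost sum to zero:
condense steam: −24.75·2256 = −55836; condensate cools 100→T: 24.75·4.18·(T − 100) = 103.45(T − 100); water warms: 252.7·4.18·(T − 12.69) = 1056.3(T − 12.69); cup: 153.89(T − 12.69)
1313.6 T = 55836 + 10346 + 15357 = 81539
T ≈ 62.07 °C (< 100 °C, so full condensation is consistent).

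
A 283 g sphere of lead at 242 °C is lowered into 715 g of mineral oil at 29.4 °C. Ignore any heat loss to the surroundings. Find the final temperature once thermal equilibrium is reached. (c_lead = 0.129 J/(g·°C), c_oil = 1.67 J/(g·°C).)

Conservation of energy gives ΣQ = 0:
283*0.129*(T − 242) + 715*1.67*(T − 29.4) = 0
36.51(T − 242) + 1194(T − 29.4) = 0
(36.51 + 1194) T = 36.51*242 + 1194*29.4
T ≈ 35.71 °C

T_f ≈ 35.7 °C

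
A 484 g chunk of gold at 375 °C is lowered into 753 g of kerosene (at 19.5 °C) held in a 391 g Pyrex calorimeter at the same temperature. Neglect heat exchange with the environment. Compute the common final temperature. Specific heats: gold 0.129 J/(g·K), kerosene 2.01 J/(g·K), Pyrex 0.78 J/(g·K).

T_f ≈ 31.3 °C

Heat gained plus heat lost sum to zero:
484·0.129·(T − 375) + 753·2.01·(T − 19.5) + 391·0.78·(T − 19.5) = 0
(62.44 + 1513.5 + 304.98) T = 62.44·375 + 1513.5·19.5 + 304.98·19.5
T ≈ 31.30 °C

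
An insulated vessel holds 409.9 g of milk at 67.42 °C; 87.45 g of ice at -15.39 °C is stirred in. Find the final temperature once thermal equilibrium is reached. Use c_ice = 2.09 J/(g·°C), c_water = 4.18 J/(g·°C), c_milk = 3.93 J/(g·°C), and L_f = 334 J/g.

T_f ≈ 38.7 °C

Taking heat into each body as positive, Σ m c ΔT = 0:
warm ice to 0 °C: 87.45×2.09×(0 − (-15.39)) = 2812.8; melt ice: 87.45×334 = 29208; warm the meltwater: 365.54 T; milk: 1610.9(T − 67.42)
1976.4 T = 108607 − 32021 = 76586
T ≈ 38.75 °C. Since T > 0 °C, the all-ice-melts assumption holds.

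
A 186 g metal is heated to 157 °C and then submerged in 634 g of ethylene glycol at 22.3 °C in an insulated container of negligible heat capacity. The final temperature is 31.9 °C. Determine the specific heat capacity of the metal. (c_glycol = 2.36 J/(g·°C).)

c ≈ 0.617 J/(g·°C)

Setting the total heat transfer to zero:
186×c×(31.9 − 157) + 634×2.36×(31.9 − 22.3) = 0
-23269 c = -14364
c = -14364/-23269 ≈ 0.6173 J/(g·°C)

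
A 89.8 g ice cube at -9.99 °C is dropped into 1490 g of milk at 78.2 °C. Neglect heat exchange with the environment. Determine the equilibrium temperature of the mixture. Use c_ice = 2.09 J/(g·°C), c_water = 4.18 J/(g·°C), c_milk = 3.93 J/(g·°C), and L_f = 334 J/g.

T_f ≈ 68.4 °C

Energy balance with sensible and latent terms:
warm ice to 0 °C: 89.8×2.09×(0 − (-9.99)) = 1874.9; latent heat to melt: 89.8×334 = 29993; warm the meltwater: 375.36 T; milk cools: 1490×3.93×(T − 78.2) = 5855.7(T − 78.2)
6231.1 T = 457916 − 31868 = 426048
T ≈ 68.37 °C. Since T > 0 °C, the all-ice-melts assumption holds.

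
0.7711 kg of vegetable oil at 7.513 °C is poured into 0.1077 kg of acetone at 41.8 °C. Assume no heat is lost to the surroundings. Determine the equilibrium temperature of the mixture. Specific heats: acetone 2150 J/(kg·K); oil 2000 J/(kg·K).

T_f ≈ 12.0 °C

With ΣQ=0 the equilibrium temperature is the m·c-weighted mean:
T_f = (231.56*41.8 + 1542.2*7.513) / (231.56 + 1542.2)
    = 21266 / 1773.8 ≈ 11.99 °C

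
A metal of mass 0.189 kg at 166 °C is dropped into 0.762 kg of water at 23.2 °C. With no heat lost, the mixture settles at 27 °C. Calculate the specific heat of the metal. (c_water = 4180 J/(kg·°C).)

m_s c (T_s − T_f) = m_water c_water (T_f − T_0):
0.189·c·(166 − 27) = 0.762·4180·(27 − 23.2)
26.27 c = 12104  ⇒  c ≈ 460.7 J/(kg·°C)

c ≈ 461 J/(kg·°C)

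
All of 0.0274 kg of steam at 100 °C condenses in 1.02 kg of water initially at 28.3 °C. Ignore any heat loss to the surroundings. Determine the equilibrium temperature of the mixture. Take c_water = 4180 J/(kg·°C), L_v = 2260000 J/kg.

T_f ≈ 44.3 °C

Let T be the final temperature. ΣQ_i = 0:
condense steam: −0.0274×2260000 = −61924; condensed water 100 °C→T: 114.53(T − 100); original water: 4263.6(T − 28.3)
4378.1 T = 61924 + 11453 + 120660 = 194037
T ≈ 44.32 °C, under the boiling point, so the assumption holds.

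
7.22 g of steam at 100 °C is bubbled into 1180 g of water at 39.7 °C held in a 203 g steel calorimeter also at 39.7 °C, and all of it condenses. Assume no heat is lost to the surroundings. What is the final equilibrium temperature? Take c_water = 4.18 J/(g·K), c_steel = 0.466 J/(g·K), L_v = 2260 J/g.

T_f ≈ 43.3 °C

Energy conservation, ΣQ = 0:
steam→water at 100 °C releases m L_v = 7.22·2260 = 16317
  condensed water 100 °C→T: 30.18(T − 100)
  original water: 4932.4(T − 39.7)
  steel cup: 203·0.466·(T − 39.7) = 94.6(T − 39.7)
5057.2 T = 16317 + 3018 + 199572 = 218907
T ≈ 43.29 °C, under the boiling point, so the assumption holds.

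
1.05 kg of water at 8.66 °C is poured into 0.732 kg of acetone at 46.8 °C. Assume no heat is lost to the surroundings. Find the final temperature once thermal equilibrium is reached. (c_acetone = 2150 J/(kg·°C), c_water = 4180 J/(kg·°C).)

Set heat shed by the hot body equal to heat absorbed by the cold body:
0.732×2150×(46.8 − T) = 1.05×4180×(T − 8.66)
1573.8(46.8 − T) = 4389(T − 8.66)
5962.8 T = 111663  ⇒  T ≈ 18.73 °C

T_f ≈ 18.7 °C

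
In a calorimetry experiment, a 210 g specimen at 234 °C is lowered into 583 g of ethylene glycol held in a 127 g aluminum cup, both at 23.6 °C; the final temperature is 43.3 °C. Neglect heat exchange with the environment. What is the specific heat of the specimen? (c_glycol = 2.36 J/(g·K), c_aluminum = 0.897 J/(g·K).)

c ≈ 0.733 J/(g·K)

Let T be the final temperature. ΣQ_i = 0:
210×c×(43.3 − 234) + 583×2.36×(43.3 − 23.6) + 127×0.897×(43.3 − 23.6) = 0
-40047 c = -29349
c = -29349/-40047 ≈ 0.7329 J/(g·K)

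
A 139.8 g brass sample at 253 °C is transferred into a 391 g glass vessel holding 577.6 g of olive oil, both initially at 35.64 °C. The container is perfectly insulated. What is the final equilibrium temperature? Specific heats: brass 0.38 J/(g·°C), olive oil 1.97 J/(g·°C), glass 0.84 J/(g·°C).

T_f ≈ 43.2 °C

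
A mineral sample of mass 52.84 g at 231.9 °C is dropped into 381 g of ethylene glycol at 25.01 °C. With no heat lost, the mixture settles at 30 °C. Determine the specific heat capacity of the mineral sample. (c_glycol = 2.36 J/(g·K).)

c ≈ 0.421 J/(g·K)

Setting the total heat transfer to zero:
52.84×c×(30 − 231.9) + 381×2.36×(30 − 25.01) = 0
-10668 c = -4486.8
c = -4486.8/-10668 ≈ 0.4206 J/(g·K)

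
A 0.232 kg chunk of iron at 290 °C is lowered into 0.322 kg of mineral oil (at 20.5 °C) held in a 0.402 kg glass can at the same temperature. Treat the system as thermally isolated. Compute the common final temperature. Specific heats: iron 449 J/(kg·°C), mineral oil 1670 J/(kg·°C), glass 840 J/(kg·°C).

Net heat exchanged in the isolated system is zero:
0.232·449·(T − 290) + 0.322·1670·(T − 20.5) + 0.402·840·(T − 20.5) = 0
104.17(T − 290) + 537.74(T − 20.5) + 337.68(T − 20.5) = 0
(104.17 + 537.74 + 337.68) T = 104.17·290 + 537.74·20.5 + 337.68·20.5
T = 48155 / 979.59 = 49.2 °C

T_f ≈ 49.2 °C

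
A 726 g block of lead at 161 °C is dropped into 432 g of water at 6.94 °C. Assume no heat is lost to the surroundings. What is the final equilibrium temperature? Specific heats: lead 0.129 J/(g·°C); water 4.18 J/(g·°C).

Set heat shed by the hot body equal to heat absorbed by the cold body:
726·0.129·(161 − T) = 432·4.18·(T − 6.94)
93.65(161 − T) = 1805.8(T − 6.94)
1899.4 T = 27610  ⇒  T ≈ 14.54 °C

T_f ≈ 14.5 °C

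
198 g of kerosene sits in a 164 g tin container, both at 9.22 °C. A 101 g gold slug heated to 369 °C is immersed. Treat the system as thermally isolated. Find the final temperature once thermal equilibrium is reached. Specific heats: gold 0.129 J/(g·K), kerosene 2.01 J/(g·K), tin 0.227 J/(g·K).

Taking heat into each body as positive, Σ m c ΔT = 0:
101×0.129×(T − 369) + 198×2.01×(T − 9.22) + 164×0.227×(T − 9.22) = 0
13.03(T − 369) + 397.98(T − 9.22) + 37.23(T − 9.22) = 0
(13.03 + 397.98 + 37.23) T = 13.03×369 + 397.98×9.22 + 37.23×9.22
T ≈ 19.68 °C

T_f ≈ 19.7 °C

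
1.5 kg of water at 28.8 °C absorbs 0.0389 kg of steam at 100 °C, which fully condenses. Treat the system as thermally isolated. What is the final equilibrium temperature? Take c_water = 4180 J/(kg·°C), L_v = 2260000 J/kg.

T_f ≈ 44.3 °C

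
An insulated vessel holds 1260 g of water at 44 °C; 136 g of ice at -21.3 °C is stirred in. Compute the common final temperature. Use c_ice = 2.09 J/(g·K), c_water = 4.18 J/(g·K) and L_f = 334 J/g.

Net heat exchanged in the isolated system is zero:
ice -21.3→0 °C: 136×2.09×21.3 = 6054.3; latent heat to melt: 136×334 = 45424; meltwater 0→T: 136×4.18×T = 568.48 T; water: 5266.8(T − 44)
5835.3 T = 231739 − 51478 = 180261
T ≈ 30.89 °C — above 0 °C, consistent with complete melting.

T_f ≈ 30.9 °C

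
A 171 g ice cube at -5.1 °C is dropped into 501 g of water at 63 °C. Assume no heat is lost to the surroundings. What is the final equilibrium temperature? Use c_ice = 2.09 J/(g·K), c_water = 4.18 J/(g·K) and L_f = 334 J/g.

T_f ≈ 26.0 °C

Setting the total heat transfer to zero:
ice -5.1→0 °C: 171×2.09×5.1 = 1822.7; melt ice: 171×334 = 57114; warm the meltwater: 714.78 T; water: 2094.2(T − 63)
2809 T = 131933 − 58937 = 72997
T ≈ 25.99 °C. Since T > 0 °C, the all-ice-melts assumption holds.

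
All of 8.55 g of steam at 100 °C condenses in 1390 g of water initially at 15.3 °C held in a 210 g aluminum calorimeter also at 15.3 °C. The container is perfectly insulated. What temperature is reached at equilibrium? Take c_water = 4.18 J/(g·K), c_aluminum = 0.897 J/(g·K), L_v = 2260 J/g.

Energy balance with sensible and latent terms:
condense steam: −8.55·2260 = −19323; condensate cools 100→T: 8.55·4.18·(T − 100) = 35.74(T − 100); water warms: 1390·4.18·(T − 15.3) = 5810.2(T − 15.3); cup: 188.37(T − 15.3)
6034.3 T = 19323 + 3573.9 + 91778 = 114675
T ≈ 19.00 °C (< 100 °C, so full condensation is consistent).

T_f ≈ 19.0 °C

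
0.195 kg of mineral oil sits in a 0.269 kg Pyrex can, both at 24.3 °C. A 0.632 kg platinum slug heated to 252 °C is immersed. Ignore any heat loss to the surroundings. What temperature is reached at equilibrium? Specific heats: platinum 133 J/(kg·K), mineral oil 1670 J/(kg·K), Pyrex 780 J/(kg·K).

T_f ≈ 55.2 °C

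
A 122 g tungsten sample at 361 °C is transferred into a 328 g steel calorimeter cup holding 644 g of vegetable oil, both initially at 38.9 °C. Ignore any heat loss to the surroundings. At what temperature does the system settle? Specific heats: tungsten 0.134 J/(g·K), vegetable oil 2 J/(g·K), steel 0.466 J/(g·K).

Setting the total heat transfer to zero:
122*0.134*(T − 361) + 644*2*(T − 38.9) + 328*0.466*(T − 38.9) = 0
16.35(T − 361) + 1288(T − 38.9) + 152.85(T − 38.9) = 0
(16.35 + 1288 + 152.85) T = 16.35*361 + 1288*38.9 + 152.85*38.9
T = 61951/1457.2 ≈ 42.51 °C

T_f ≈ 42.5 °C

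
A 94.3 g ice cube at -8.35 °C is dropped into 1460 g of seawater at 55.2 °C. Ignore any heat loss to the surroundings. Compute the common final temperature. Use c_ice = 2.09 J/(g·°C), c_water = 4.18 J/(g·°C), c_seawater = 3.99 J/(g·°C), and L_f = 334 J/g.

Net heat exchanged in the isolated system is zero:
ice -8.35→0 °C: 94.3·2.09·8.35 = 1645.7; latent heat to melt: 94.3·334 = 31496; meltwater 0→T: 94.3·4.18·T = 394.17 T; seawater: 5825.4(T − 55.2)
6219.6 T = 321562 − 33142 = 288420
T ≈ 46.37 °C — above 0 °C, consistent with complete melting.

T_f ≈ 46.4 °C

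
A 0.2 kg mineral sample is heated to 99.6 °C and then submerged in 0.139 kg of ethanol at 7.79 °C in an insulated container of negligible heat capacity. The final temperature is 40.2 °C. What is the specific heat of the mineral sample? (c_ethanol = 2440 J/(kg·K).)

c ≈ 925 J/(kg·K)

Net heat exchanged in the isolated system is zero:
0.2×c×(40.2 − 99.6) + 0.139×2440×(40.2 − 7.79) = 0
-11.88 c = -10992
c = -10992/-11.88 ≈ 925.3 J/(kg·K)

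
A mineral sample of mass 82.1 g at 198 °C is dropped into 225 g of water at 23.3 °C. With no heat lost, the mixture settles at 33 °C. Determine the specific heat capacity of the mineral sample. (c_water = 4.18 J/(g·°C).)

m_s c (T_s − T_f) = m_water c_water (T_f − T_0):
82.1·c·(198 − 33) = 225·4.18·(33 − 23.3)
13546 c = 9122.8  ⇒  c ≈ 0.6734 J/(g·°C)

c ≈ 0.673 J/(g·°C)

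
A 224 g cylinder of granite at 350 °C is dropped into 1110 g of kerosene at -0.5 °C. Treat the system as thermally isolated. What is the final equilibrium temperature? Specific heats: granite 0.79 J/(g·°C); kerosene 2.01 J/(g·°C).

T_f ≈ 25.3 °C

Heat gained plus heat lost sum to zero:
224×0.79×(T − 350) + 1110×2.01×(T − (-0.5)) = 0
176.96(T − 350) + 2231.1(T − (-0.5)) = 0
(176.96 + 2231.1) T = 176.96×350 + 2231.1×(-0.5)
T = 60820/2408.1 ≈ 25.26 °C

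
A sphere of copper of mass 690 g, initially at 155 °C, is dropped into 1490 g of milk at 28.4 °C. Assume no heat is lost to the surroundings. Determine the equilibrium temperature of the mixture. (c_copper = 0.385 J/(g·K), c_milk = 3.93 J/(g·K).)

T_f ≈ 33.9 °C

T_f = Σ m_i c_i T_i / Σ m_i c_i:
T_f = (265.65×155 + 5855.7×28.4) / (265.65 + 5855.7)
    = 207478 / 6121.3 ≈ 33.89 °C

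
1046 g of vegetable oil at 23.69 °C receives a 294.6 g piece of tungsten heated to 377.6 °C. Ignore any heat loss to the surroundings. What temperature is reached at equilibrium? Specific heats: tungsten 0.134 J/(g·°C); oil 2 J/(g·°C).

|Q_tungsten| = |Q_oil|:
294.6*0.134*(377.6 − T) = 1046*2*(T − 23.69)
39.48(377.6 − T) = 2092(T − 23.69)
2131.5 T = 64466  ⇒  T ≈ 30.24 °C

T_f ≈ 30.2 °C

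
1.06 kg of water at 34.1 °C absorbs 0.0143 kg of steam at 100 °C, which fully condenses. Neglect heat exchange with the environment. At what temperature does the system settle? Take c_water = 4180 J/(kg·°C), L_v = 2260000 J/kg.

T_f ≈ 42.2 °C

Taking heat into each body as positive, Σ m c ΔT = 0:
latent heat released on condensation: 0.0143·2260000 = 32318; condensate cools 100→T: 0.0143·4180·(T − 100) = 59.77(T − 100); water warms: 1.06·4180·(T − 34.1) = 4430.8(T − 34.1)
4490.6 T = 32318 + 5977.4 + 151090 = 189386
T ≈ 42.17 °C — below 100 °C, confirming all the steam condensed.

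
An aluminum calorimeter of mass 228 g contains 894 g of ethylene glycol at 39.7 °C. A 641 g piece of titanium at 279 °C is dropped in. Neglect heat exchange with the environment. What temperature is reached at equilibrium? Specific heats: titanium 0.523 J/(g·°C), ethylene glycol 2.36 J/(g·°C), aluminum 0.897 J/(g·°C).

Setting the total heat transfer to zero:
641*0.523*(T − 279) + 894*2.36*(T − 39.7) + 228*0.897*(T − 39.7) = 0
335.24(T − 279) + 2109.8(T − 39.7) + 204.52(T − 39.7) = 0
(335.24 + 2109.8 + 204.52) T = 335.24*279 + 2109.8*39.7 + 204.52*39.7
T ≈ 69.98 °C

T_f ≈ 70.0 °C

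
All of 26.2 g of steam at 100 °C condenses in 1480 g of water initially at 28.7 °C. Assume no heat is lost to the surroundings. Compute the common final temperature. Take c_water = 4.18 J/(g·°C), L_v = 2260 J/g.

T_f ≈ 39.3 °C

Let T be the final temperature. ΣQ_i = 0:
condense steam: −26.2×2260 = −59212; condensate cools 100→T: 26.2×4.18×(T − 100) = 109.52(T − 100); water warms: 1480×4.18×(T − 28.7) = 6186.4(T − 28.7)
6295.9 T = 59212 + 10952 + 177550 = 247713
T ≈ 39.35 °C, under the boiling point, so the assumption holds.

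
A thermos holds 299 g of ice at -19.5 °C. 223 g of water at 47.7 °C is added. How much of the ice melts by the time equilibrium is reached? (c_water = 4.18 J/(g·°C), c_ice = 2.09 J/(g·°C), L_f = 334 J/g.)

Water can give up m c ΔT = 223×4.18×47.7 = 44463 J before reaching 0 °C.
Of that, 299×2.09×19.5 = 12186 J goes to bring the ice to 0 °C, leaving 32277 J.
Fully melting the ice requires m_ice L_f = 299×334 = 99866 J.
Since 32277 < 99866 J, not all the ice melts; equilibrium is at 0 °C.
Mass melted = 32277/334 ≈ 96.64 g.

m_melted ≈ 96.6 g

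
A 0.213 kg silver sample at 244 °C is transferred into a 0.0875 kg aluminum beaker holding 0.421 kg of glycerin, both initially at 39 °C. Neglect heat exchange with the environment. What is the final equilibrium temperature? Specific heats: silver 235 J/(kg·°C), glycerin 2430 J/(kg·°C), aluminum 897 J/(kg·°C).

T_f ≈ 47.9 °C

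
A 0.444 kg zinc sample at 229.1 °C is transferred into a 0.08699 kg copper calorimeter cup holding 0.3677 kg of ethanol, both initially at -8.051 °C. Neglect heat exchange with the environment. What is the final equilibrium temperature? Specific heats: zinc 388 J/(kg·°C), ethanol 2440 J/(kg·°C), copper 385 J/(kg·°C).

Let T be the final temperature. ΣQ_i = 0:
0.444*388*(T − 229.1) + 0.3677*2440*(T − (-8.051)) + 0.08699*385*(T − (-8.051)) = 0
172.27(T − 229.1) + 897.19(T − (-8.051)) + 33.49(T − (-8.051)) = 0
1103 T = 31975
T = 31975 / 1103 = 29 °C

T_f ≈ 29.0 °C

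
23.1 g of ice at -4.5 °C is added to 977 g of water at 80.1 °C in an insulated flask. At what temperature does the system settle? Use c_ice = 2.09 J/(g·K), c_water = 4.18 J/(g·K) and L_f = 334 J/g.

T_f ≈ 76.4 °C

Sum of m c ΔT and latent-heat terms is zero:
ice -4.5→0 °C: 23.1×2.09×4.5 = 217.26; latent heat to melt: 23.1×334 = 7715.4; warm the meltwater: 96.56 T; water: 4083.9(T − 80.1)
4180.4 T = 327117 − 7932.7 = 319185
T ≈ 76.35 °C — above 0 °C, consistent with complete melting.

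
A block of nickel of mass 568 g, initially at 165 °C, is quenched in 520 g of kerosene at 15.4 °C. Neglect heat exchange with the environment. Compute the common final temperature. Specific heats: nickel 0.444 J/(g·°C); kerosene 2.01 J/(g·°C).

Setting the total heat transfer to zero:
568*0.444*(T − 165) + 520*2.01*(T − 15.4) = 0
252.19(T − 165) + 1045.2(T − 15.4) = 0
1297.4 T = 57708
T = 57708/1297.4 ≈ 44.48 °C

T_f ≈ 44.5 °C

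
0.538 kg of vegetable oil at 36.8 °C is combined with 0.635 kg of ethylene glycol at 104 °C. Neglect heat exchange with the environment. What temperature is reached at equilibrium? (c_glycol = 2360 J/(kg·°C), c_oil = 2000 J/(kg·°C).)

T_f is the heat-capacity-weighted average of the initial temperatures:
T_f = (1498.6*104 + 1076*36.8) / (1498.6 + 1076)
    = 195451 / 2574.6 ≈ 75.92 °C

T_f ≈ 75.9 °C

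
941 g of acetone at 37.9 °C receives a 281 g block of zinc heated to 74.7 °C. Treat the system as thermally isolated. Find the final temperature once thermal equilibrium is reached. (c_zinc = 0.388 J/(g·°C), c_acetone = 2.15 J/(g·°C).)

T_f ≈ 39.8 °C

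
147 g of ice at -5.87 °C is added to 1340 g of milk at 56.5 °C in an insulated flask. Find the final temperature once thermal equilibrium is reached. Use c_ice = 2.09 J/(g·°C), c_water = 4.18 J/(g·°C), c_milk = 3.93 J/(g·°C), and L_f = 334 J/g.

Energy conservation, ΣQ = 0:
ice -5.87→0 °C: 147×2.09×5.87 = 1803.4
  fusion: m_ice L_f = 147×334 = 49098
  warm the meltwater: 614.46 T
  milk: 5266.2(T − 56.5)
5880.7 T = 297540 − 50901 = 246639
T ≈ 41.94 °C (positive, so assuming full melt was valid).

T_f ≈ 41.9 °C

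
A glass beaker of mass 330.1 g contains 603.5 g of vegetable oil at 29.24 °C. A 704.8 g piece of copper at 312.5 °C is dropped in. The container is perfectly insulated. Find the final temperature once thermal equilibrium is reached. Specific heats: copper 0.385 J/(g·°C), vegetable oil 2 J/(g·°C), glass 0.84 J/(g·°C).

T_f ≈ 73.0 °C

Let T be the final temperature. ΣQ_i = 0:
704.8*0.385*(T − 312.5) + 603.5*2*(T − 29.24) + 330.1*0.84*(T − 29.24) = 0
271.35(T − 312.5) + 1207(T − 29.24) + 277.28(T − 29.24) = 0
1755.6 T = 128197
T = 128197/1755.6 ≈ 73.02 °C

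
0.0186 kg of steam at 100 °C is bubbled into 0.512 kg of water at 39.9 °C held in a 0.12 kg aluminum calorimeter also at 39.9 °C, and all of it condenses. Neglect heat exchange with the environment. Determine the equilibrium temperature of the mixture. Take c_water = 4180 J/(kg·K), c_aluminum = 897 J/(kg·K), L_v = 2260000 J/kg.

Heat gained plus heat lost sum to zero:
condense steam: −0.0186·2260000 = −42036
  condensed water 100 °C→T: 77.75(T − 100)
  original water: 2140.2(T − 39.9)
  cup: 107.64(T − 39.9)
2325.5 T = 42036 + 7774.8 + 89687 = 139498
T ≈ 59.99 °C, under the boiling point, so the assumption holds.

T_f ≈ 60.0 °C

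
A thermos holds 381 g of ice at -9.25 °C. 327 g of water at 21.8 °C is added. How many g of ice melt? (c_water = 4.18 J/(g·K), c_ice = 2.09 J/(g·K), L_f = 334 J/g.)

m_melted ≈ 67.2 g

Cooling the water to 0 °C releases 327·4.18·21.8 = 29798 J.
Of that, 381·2.09·9.25 = 7365.7 J goes to bring the ice to 0 °C, leaving 22432 J.
To melt every bit of ice: 381·334 = 127254 J.
22432 J < 127254 J, so only part of the ice melts and the system sits at 0 °C.
m_melted·334 = 22432  ⇒  m_melted ≈ 67.16 g.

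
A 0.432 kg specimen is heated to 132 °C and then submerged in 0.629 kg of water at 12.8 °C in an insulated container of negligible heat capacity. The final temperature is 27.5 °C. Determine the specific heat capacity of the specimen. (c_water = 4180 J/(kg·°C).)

c ≈ 856 J/(kg·°C)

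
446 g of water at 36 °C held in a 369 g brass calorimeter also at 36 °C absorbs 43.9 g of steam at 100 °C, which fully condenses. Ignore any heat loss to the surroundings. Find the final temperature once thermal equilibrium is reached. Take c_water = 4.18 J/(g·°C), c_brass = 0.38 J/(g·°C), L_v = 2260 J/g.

Sum of m c ΔT and latent-heat terms is zero:
steam→water at 100 °C releases m L_v = 43.9×2260 = 99214; condensate cools 100→T: 43.9×4.18×(T − 100) = 183.5(T − 100); original water: 1864.3(T − 36); cup: 140.22(T − 36)
2188 T = 99214 + 18350 + 72162 = 189726
T ≈ 86.71 °C — below 100 °C, confirming all the steam condensed.

T_f ≈ 86.7 °C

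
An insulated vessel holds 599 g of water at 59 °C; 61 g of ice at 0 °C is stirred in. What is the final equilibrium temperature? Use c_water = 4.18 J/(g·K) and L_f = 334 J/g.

T_f ≈ 46.2 °C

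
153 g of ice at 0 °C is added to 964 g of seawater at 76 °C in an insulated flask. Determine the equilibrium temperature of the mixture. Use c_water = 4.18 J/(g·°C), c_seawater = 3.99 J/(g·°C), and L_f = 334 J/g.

T_f ≈ 53.8 °C

Energy balance with sensible and latent terms:
latent heat to melt: 153·334 = 51102
  meltwater 0→T: 153·4.18·T = 639.54 T
  seawater cools: 964·3.99·(T − 76) = 3846.4(T − 76)
4485.9 T = 292323 − 51102 = 241221
T ≈ 53.77 °C (positive, so assuming full melt was valid).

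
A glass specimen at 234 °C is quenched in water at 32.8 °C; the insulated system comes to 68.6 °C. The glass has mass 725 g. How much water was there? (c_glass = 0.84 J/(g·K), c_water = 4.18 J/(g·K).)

m ≈ 673 g

Heat gained plus heat lost sum to zero:
725·0.84·(68.6 − 234) + m·4.18·(68.6 − 32.8) = 0
149.64 m = 100729
m = 100729/149.64 ≈ 673.1 g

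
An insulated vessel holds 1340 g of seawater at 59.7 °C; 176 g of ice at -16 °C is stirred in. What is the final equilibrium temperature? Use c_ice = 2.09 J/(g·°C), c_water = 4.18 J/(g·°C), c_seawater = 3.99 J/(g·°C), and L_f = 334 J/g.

T_f ≈ 41.8 °C

Net heat exchanged in the isolated system is zero:
warm ice to 0 °C: 176×2.09×(0 − (-16)) = 5885.4; latent heat to melt: 176×334 = 58784; warm the meltwater: 735.68 T; seawater: 5346.6(T − 59.7)
6082.3 T = 319192 − 64669 = 254523
T ≈ 41.85 °C. Since T > 0 °C, the all-ice-melts assumption holds.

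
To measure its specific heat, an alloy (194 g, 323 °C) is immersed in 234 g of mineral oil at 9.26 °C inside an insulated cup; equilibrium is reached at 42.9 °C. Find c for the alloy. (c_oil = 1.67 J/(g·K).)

c ≈ 0.242 J/(g·K)

m_s c (T_s − T_f) = m_oil c_oil (T_f − T_0):
194·c·(323 − 42.9) = 234·1.67·(42.9 − 9.26)
54339 c = 13146  ⇒  c ≈ 0.2419 J/(g·K)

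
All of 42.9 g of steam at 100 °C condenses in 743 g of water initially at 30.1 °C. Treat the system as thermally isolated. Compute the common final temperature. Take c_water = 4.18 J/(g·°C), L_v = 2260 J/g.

T_f ≈ 63.4 °C

Net heat exchanged in the isolated system is zero:
condense steam: −42.9×2260 = −96954
  condensate cools 100→T: 42.9×4.18×(T − 100) = 179.32(T − 100)
  water warms: 743×4.18×(T − 30.1) = 3105.7(T − 30.1)
3285.1 T = 96954 + 17932 + 93483 = 208369
T ≈ 63.43 °C — below 100 °C, confirming all the steam condensed.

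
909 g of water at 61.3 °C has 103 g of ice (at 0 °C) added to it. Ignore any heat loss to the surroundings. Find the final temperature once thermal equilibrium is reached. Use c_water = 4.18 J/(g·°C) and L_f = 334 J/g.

T_f ≈ 46.9 °C

Net heat exchanged in the isolated system is zero:
fusion: m_ice L_f = 103×334 = 34402; warm the meltwater: 430.54 T; water cools: 909×4.18×(T − 61.3) = 3799.6(T − 61.3)
4230.2 T = 232917 − 34402 = 198515
T ≈ 46.93 °C — above 0 °C, consistent with complete melting.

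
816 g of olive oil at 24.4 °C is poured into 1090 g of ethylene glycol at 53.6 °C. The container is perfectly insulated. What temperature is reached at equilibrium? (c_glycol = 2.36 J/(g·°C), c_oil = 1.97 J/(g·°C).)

T_f ≈ 42.4 °C

With ΣQ=0 the equilibrium temperature is the m·c-weighted mean:
T_f = (2572.4×53.6 + 1607.5×24.4) / (2572.4 + 1607.5)
    = 177104 / 4179.9 ≈ 42.37 °C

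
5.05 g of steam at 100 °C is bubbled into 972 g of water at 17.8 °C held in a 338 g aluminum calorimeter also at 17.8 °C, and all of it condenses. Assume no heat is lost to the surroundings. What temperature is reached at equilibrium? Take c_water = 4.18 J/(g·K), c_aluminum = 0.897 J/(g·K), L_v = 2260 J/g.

Net heat exchanged in the isolated system is zero:
steam→water at 100 °C releases m L_v = 5.05·2260 = 11413; condensed water 100 °C→T: 21.11(T − 100); original water: 4063(T − 17.8); cup: 303.19(T − 17.8)
4387.3 T = 11413 + 2110.9 + 77717 = 91241
T ≈ 20.80 °C, under the boiling point, so the assumption holds.

T_f ≈ 20.8 °C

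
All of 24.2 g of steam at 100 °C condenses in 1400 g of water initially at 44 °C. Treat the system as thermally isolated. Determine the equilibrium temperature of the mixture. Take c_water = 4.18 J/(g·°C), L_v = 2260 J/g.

T_f ≈ 54.1 °C

Energy conservation, ΣQ = 0:
condense steam: −24.2·2260 = −54692; condensed water 100 °C→T: 101.16(T − 100); water warms: 1400·4.18·(T − 44) = 5852(T − 44)
5953.2 T = 54692 + 10116 + 257488 = 322296
T ≈ 54.14 °C, under the boiling point, so the assumption holds.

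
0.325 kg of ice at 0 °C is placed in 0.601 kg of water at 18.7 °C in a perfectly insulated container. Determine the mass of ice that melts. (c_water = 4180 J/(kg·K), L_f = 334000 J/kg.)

m_melted ≈ 0.141 kg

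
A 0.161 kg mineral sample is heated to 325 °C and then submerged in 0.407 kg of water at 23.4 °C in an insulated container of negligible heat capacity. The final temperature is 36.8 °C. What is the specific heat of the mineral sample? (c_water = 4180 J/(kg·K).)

c ≈ 491 J/(kg·K)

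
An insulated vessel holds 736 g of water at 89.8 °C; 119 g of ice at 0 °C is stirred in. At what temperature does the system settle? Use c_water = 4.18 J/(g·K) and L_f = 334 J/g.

T_f ≈ 66.2 °C

Let T be the final temperature. ΣQ_i = 0:
melt ice: 119·334 = 39746; meltwater 0→T: 119·4.18·T = 497.42 T; water cools: 736·4.18·(T − 89.8) = 3076.5(T − 89.8)
3573.9 T = 276268 − 39746 = 236522
T ≈ 66.18 °C — above 0 °C, consistent with complete melting.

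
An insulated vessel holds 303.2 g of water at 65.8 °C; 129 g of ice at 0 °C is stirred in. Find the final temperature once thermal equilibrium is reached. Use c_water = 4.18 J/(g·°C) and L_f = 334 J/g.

T_f ≈ 22.3 °C

Heat gained plus heat lost sum to zero:
melt ice: 129×334 = 43086; meltwater 0→T: 129×4.18×T = 539.22 T; water cools: 303.2×4.18×(T − 65.8) = 1267.4(T − 65.8)
1806.6 T = 83393 − 43086 = 40307
T ≈ 22.31 °C — above 0 °C, consistent with complete melting.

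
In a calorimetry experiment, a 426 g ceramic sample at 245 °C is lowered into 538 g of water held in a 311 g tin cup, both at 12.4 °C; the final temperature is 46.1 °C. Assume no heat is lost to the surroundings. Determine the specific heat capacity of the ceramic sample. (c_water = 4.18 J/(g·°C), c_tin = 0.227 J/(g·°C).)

Conservation of energy gives ΣQ = 0:
426·c·(46.1 − 245) + 538·4.18·(46.1 − 12.4) + 311·0.227·(46.1 − 12.4) = 0
-84731 c = -78165
c = -78165/-84731 ≈ 0.9225 J/(g·°C)

c ≈ 0.923 J/(g·°C)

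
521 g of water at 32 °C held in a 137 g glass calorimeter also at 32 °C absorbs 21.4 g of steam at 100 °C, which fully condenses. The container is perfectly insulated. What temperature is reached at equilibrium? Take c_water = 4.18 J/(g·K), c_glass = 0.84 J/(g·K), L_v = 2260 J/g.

T_f ≈ 54.9 °C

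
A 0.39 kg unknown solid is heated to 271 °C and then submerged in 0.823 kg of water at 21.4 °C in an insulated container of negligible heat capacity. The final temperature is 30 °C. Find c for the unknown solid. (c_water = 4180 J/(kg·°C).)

Heat lost by the unknown solid = heat gained by the water:
0.39×c×(271 − 30) = 0.823×4180×(30 − 21.4)
93.99 c = 29585  ⇒  c ≈ 314.8 J/(kg·°C)

c ≈ 315 J/(kg·°C)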